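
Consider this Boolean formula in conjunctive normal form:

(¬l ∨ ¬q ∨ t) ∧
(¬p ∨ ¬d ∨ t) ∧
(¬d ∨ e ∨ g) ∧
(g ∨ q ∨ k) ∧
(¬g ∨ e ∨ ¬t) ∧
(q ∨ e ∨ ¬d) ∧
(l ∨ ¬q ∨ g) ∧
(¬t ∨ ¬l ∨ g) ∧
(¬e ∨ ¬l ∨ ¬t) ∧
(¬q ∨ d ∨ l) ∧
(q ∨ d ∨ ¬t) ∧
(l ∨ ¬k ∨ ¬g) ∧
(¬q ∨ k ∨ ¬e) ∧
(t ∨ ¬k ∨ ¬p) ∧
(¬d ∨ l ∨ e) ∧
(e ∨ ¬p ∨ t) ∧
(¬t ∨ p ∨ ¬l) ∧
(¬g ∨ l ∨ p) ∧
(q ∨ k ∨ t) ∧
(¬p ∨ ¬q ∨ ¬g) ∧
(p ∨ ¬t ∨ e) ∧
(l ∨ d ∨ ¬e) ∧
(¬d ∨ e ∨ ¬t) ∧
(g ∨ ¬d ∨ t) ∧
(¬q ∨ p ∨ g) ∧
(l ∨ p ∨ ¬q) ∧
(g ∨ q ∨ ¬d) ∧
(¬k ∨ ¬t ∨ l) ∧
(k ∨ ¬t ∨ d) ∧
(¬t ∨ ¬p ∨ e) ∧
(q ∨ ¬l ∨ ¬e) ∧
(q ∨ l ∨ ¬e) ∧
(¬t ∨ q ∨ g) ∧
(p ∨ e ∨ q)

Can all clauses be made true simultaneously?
No

No, the formula is not satisfiable.

No assignment of truth values to the variables can make all 34 clauses true simultaneously.

The formula is UNSAT (unsatisfiable).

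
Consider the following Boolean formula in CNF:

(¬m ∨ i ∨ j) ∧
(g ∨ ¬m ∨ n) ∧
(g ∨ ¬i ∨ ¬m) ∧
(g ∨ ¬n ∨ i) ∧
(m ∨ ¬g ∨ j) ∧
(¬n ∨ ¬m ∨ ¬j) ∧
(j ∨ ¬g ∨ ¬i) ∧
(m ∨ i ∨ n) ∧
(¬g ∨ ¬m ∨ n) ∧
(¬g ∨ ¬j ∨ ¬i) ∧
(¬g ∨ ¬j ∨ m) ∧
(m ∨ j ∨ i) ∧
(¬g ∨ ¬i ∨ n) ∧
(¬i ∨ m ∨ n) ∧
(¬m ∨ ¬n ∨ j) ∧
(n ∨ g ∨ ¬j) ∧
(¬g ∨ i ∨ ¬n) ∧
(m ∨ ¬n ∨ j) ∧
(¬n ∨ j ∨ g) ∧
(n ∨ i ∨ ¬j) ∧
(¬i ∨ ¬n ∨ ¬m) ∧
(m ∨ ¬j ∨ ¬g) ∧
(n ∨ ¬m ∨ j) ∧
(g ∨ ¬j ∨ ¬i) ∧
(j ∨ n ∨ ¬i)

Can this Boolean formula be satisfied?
No

No, the formula is not satisfiable.

No assignment of truth values to the variables can make all 25 clauses true simultaneously.

The formula is UNSAT (unsatisfiable).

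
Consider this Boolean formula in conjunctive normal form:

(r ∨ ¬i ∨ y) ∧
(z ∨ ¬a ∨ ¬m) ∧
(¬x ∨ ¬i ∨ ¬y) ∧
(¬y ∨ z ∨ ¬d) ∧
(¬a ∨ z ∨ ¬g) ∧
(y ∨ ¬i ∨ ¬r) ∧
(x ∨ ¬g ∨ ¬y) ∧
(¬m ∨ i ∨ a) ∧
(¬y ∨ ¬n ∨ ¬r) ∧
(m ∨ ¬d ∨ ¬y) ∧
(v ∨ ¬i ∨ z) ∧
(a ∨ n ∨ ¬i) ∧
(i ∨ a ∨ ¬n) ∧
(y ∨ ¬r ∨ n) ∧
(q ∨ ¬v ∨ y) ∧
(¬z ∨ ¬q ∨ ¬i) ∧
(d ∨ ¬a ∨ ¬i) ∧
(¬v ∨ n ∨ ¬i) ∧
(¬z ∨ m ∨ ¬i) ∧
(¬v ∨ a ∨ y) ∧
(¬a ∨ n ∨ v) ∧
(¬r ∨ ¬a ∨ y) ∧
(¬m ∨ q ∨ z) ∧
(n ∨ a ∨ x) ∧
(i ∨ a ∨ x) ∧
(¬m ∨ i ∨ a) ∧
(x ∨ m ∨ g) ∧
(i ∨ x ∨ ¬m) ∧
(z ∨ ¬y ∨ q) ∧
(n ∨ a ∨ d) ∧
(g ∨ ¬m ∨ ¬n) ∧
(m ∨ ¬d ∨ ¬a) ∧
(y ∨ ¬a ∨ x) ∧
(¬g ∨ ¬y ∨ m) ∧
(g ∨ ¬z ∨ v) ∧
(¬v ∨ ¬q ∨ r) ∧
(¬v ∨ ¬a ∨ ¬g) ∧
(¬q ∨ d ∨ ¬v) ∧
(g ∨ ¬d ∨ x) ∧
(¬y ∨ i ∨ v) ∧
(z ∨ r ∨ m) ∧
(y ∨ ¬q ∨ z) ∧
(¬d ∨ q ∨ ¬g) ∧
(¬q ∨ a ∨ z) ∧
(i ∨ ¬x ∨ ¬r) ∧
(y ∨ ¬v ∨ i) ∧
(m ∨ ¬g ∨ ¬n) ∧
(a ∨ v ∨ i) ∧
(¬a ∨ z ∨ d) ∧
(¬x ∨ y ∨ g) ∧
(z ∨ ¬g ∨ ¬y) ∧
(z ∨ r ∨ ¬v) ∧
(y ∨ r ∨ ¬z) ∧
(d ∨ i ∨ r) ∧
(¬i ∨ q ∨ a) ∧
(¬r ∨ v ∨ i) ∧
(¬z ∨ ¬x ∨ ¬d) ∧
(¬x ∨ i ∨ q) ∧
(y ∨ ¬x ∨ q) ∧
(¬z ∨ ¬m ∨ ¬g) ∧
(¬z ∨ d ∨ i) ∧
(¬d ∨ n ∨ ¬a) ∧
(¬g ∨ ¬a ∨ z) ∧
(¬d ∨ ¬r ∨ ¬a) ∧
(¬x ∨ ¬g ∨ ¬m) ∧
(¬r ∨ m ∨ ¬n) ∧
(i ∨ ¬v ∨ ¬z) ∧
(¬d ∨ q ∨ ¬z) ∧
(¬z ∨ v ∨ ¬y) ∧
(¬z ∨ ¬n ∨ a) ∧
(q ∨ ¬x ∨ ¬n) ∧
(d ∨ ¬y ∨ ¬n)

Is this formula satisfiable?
No

No, the formula is not satisfiable.

No assignment of truth values to the variables can make all 72 clauses true simultaneously.

The formula is UNSAT (unsatisfiable).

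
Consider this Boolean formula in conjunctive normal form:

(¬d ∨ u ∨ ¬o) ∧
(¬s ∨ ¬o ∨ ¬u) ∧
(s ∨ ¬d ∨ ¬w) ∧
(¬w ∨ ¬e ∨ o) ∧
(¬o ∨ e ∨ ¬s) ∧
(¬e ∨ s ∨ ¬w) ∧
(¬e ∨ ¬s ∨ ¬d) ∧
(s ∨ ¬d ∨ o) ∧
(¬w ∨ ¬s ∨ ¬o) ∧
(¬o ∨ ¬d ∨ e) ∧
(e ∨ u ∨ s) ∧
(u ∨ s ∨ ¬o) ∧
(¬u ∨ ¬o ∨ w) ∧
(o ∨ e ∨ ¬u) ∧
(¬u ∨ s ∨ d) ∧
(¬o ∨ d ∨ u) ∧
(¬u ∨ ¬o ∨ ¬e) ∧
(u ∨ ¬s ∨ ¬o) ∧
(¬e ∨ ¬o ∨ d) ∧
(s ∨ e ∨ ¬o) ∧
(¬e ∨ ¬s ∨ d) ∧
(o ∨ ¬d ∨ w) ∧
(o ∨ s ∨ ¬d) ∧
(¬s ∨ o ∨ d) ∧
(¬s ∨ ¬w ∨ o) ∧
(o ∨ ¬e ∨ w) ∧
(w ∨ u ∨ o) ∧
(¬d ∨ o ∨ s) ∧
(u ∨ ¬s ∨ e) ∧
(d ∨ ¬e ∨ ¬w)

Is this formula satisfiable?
No

No, the formula is not satisfiable.

No assignment of truth values to the variables can make all 30 clauses true simultaneously.

The formula is UNSAT (unsatisfiable).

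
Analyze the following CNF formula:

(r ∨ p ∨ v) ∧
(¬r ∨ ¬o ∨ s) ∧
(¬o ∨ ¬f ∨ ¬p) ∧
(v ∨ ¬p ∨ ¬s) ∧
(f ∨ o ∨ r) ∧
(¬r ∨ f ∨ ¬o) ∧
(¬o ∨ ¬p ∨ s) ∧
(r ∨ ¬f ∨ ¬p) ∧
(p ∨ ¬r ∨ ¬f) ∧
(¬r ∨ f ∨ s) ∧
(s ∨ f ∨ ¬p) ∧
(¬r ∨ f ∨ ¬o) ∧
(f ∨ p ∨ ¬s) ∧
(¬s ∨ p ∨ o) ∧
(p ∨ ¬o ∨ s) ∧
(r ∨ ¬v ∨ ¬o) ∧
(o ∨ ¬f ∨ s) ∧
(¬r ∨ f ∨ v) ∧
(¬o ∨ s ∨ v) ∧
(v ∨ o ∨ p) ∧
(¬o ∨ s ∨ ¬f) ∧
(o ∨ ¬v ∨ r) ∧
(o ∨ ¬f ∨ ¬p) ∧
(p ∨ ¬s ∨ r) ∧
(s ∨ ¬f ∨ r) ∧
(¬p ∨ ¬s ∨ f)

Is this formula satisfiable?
No

No, the formula is not satisfiable.

No assignment of truth values to the variables can make all 26 clauses true simultaneously.

The formula is UNSAT (unsatisfiable).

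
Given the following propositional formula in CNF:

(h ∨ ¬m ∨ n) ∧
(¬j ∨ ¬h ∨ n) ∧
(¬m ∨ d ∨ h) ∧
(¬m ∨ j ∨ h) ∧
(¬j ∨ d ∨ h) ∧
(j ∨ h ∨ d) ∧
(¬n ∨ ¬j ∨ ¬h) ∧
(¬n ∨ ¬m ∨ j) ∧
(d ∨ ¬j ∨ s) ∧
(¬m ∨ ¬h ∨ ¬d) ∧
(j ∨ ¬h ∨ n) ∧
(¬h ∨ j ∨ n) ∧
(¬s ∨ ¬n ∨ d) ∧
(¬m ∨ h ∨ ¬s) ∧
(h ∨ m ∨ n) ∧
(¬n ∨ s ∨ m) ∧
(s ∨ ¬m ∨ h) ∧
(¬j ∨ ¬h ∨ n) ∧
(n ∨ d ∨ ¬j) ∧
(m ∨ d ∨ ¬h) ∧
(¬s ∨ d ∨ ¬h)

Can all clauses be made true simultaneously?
Yes

Yes, the formula is satisfiable.

One satisfying assignment is: s=True, m=False, h=True, n=True, d=True, j=False

Verification: With this assignment, all 21 clauses evaluate to true.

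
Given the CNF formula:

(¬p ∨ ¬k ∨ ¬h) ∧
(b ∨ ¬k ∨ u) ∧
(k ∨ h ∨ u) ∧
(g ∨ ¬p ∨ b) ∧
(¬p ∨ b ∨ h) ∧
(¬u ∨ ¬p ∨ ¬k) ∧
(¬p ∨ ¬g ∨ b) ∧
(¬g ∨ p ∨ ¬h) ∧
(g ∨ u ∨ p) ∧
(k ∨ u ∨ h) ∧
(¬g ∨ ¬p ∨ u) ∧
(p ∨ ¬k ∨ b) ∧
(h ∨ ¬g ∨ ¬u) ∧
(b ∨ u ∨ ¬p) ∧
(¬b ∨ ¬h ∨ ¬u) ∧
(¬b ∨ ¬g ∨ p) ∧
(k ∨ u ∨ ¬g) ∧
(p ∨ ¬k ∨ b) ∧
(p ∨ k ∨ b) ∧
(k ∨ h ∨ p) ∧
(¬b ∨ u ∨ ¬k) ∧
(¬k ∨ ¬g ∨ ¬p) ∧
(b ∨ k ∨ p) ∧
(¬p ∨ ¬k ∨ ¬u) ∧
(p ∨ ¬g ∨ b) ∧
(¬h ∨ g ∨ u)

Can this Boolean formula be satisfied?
Yes

Yes, the formula is satisfiable.

One satisfying assignment is: h=False, g=False, k=False, p=True, u=True, b=True

Verification: With this assignment, all 26 clauses evaluate to true.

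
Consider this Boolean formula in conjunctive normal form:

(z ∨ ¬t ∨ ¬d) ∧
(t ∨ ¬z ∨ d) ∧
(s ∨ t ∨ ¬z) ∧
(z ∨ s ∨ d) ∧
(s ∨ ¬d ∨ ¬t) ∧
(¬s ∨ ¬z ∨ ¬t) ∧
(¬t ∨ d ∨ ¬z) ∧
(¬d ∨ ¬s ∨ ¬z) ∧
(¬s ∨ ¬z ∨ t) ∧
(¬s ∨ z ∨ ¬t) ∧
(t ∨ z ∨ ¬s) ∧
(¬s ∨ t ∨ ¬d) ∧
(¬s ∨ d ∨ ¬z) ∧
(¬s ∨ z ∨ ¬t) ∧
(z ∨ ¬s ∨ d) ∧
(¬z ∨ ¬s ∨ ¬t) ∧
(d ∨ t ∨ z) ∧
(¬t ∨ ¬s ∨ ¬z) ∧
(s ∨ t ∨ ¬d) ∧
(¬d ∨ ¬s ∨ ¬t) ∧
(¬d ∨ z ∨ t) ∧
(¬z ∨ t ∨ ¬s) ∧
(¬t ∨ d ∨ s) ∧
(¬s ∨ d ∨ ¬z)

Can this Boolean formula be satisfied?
No

No, the formula is not satisfiable.

No assignment of truth values to the variables can make all 24 clauses true simultaneously.

The formula is UNSAT (unsatisfiable).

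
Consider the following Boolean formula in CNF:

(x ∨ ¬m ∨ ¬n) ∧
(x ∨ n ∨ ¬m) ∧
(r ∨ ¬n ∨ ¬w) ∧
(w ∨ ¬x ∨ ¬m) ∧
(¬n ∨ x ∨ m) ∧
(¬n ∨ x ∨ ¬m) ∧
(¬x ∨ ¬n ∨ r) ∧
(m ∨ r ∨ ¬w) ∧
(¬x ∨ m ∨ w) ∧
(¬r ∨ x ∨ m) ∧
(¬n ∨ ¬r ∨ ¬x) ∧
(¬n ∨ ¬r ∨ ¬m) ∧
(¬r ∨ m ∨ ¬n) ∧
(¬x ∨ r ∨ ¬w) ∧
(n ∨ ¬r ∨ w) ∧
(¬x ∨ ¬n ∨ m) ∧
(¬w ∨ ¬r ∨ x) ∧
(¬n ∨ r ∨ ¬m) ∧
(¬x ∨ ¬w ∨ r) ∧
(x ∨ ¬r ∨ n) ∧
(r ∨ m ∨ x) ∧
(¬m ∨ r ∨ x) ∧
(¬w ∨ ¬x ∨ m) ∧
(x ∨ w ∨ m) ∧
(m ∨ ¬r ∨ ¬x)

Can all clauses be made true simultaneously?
Yes

Yes, the formula is satisfiable.

One satisfying assignment is: r=True, x=True, n=False, w=True, m=True

Verification: With this assignment, all 25 clauses evaluate to true.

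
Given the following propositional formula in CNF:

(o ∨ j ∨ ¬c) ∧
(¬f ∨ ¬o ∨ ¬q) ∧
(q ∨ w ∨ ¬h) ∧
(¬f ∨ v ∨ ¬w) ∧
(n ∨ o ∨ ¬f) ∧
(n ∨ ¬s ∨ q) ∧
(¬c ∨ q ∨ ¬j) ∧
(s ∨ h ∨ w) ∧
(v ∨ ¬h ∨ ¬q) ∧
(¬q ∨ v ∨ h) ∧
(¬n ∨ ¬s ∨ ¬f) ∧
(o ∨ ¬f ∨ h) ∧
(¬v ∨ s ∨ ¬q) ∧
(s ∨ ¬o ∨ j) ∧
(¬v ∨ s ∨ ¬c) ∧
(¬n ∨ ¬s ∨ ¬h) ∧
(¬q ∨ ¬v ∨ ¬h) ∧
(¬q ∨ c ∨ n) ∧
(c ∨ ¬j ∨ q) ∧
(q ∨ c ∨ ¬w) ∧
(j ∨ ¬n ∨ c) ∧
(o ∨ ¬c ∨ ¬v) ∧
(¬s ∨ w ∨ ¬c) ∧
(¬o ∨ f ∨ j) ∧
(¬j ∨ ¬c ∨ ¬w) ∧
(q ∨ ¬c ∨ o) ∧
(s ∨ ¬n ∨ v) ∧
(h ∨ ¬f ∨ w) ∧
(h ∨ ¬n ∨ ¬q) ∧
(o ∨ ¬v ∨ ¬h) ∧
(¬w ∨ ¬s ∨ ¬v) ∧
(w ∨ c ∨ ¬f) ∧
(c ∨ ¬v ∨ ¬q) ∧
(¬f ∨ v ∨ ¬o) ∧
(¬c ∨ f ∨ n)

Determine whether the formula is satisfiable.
No

No, the formula is not satisfiable.

No assignment of truth values to the variables can make all 35 clauses true simultaneously.

The formula is UNSAT (unsatisfiable).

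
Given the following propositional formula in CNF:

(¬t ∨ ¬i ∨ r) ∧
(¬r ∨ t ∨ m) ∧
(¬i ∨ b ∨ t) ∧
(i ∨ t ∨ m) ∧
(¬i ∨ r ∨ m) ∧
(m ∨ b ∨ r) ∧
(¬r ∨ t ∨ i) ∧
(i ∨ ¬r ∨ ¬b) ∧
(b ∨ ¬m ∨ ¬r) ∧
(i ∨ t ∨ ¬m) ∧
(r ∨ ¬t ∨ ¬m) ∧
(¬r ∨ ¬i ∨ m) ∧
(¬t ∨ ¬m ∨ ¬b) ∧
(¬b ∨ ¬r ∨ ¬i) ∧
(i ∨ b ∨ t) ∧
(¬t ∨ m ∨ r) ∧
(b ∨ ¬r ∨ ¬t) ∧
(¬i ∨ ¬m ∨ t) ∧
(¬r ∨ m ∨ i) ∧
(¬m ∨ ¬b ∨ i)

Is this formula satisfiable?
No

No, the formula is not satisfiable.

No assignment of truth values to the variables can make all 20 clauses true simultaneously.

The formula is UNSAT (unsatisfiable).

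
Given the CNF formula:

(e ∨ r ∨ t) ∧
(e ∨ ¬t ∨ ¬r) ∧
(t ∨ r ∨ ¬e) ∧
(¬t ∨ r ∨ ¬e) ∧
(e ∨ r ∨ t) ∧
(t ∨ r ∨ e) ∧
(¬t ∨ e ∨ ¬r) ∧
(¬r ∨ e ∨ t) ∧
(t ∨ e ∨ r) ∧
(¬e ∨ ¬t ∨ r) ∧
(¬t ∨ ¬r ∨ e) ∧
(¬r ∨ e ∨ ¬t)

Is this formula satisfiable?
Yes

Yes, the formula is satisfiable.

One satisfying assignment is: t=False, r=True, e=True

Verification: With this assignment, all 12 clauses evaluate to true.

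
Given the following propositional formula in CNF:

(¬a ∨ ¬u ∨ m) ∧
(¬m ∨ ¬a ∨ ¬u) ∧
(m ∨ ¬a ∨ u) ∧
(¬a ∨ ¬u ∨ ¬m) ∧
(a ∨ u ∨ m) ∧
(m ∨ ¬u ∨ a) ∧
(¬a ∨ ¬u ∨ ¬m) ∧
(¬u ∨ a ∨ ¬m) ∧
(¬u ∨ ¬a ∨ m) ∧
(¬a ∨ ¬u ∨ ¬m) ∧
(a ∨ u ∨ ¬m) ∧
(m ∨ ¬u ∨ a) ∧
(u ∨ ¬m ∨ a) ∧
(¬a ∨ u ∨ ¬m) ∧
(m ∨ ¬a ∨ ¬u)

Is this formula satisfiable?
No

No, the formula is not satisfiable.

No assignment of truth values to the variables can make all 15 clauses true simultaneously.

The formula is UNSAT (unsatisfiable).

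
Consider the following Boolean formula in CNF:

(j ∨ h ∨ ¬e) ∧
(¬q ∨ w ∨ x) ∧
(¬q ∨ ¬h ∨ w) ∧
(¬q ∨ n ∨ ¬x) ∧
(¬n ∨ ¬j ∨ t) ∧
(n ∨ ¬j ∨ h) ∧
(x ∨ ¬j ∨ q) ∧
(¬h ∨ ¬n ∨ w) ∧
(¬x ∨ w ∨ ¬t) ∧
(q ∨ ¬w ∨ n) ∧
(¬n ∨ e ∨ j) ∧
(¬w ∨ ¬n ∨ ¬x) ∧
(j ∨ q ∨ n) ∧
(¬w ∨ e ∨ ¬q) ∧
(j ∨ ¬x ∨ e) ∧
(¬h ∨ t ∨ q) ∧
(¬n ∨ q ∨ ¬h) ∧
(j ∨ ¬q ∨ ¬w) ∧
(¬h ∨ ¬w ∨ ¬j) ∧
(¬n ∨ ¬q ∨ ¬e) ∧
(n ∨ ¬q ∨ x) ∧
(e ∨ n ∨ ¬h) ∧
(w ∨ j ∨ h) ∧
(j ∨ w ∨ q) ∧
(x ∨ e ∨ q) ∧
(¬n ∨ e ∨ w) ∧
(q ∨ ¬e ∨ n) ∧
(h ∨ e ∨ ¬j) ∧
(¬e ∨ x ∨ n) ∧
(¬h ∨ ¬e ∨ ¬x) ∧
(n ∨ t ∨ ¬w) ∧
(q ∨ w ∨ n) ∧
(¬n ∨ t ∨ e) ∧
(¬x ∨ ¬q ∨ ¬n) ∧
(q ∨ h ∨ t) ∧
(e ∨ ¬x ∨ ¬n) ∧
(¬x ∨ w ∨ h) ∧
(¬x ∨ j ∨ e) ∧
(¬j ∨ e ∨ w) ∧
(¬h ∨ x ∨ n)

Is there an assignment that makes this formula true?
No

No, the formula is not satisfiable.

No assignment of truth values to the variables can make all 40 clauses true simultaneously.

The formula is UNSAT (unsatisfiable).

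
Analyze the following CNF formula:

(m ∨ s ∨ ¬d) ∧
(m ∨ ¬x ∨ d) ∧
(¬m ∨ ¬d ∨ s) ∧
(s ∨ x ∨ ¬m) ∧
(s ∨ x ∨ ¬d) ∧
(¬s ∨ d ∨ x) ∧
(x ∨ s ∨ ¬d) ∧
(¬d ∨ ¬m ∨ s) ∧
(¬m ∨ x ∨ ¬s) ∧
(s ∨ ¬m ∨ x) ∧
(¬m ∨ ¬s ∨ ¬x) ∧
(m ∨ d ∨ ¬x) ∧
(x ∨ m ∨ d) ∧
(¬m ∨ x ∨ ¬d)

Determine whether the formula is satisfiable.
Yes

Yes, the formula is satisfiable.

One satisfying assignment is: s=True, m=False, x=False, d=True

Verification: With this assignment, all 14 clauses evaluate to true.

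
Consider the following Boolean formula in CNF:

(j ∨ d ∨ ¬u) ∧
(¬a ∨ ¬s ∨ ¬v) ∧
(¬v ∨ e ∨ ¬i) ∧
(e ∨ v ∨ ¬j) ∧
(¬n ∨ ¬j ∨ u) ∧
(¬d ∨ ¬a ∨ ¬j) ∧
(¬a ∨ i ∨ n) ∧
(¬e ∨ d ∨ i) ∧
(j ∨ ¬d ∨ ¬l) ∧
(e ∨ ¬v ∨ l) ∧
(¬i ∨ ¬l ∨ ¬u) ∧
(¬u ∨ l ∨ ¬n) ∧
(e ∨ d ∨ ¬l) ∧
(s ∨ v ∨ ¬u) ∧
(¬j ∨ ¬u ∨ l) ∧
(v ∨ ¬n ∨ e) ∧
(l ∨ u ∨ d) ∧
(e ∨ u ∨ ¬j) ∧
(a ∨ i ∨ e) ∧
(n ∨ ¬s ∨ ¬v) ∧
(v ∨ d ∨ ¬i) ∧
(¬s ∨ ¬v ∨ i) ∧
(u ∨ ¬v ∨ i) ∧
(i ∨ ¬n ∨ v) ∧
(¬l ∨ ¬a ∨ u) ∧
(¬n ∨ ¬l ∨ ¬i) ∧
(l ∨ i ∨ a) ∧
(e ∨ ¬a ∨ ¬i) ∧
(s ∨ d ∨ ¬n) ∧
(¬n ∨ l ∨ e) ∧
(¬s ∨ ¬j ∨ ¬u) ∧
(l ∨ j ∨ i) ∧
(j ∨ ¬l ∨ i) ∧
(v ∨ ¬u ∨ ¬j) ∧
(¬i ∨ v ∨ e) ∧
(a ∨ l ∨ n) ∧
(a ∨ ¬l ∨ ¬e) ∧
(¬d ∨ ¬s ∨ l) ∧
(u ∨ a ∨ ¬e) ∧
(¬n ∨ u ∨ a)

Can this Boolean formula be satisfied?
Yes

Yes, the formula is satisfiable.

One satisfying assignment is: u=False, n=False, i=True, e=True, d=True, s=False, a=True, l=False, v=False, j=False

Verification: With this assignment, all 40 clauses evaluate to true.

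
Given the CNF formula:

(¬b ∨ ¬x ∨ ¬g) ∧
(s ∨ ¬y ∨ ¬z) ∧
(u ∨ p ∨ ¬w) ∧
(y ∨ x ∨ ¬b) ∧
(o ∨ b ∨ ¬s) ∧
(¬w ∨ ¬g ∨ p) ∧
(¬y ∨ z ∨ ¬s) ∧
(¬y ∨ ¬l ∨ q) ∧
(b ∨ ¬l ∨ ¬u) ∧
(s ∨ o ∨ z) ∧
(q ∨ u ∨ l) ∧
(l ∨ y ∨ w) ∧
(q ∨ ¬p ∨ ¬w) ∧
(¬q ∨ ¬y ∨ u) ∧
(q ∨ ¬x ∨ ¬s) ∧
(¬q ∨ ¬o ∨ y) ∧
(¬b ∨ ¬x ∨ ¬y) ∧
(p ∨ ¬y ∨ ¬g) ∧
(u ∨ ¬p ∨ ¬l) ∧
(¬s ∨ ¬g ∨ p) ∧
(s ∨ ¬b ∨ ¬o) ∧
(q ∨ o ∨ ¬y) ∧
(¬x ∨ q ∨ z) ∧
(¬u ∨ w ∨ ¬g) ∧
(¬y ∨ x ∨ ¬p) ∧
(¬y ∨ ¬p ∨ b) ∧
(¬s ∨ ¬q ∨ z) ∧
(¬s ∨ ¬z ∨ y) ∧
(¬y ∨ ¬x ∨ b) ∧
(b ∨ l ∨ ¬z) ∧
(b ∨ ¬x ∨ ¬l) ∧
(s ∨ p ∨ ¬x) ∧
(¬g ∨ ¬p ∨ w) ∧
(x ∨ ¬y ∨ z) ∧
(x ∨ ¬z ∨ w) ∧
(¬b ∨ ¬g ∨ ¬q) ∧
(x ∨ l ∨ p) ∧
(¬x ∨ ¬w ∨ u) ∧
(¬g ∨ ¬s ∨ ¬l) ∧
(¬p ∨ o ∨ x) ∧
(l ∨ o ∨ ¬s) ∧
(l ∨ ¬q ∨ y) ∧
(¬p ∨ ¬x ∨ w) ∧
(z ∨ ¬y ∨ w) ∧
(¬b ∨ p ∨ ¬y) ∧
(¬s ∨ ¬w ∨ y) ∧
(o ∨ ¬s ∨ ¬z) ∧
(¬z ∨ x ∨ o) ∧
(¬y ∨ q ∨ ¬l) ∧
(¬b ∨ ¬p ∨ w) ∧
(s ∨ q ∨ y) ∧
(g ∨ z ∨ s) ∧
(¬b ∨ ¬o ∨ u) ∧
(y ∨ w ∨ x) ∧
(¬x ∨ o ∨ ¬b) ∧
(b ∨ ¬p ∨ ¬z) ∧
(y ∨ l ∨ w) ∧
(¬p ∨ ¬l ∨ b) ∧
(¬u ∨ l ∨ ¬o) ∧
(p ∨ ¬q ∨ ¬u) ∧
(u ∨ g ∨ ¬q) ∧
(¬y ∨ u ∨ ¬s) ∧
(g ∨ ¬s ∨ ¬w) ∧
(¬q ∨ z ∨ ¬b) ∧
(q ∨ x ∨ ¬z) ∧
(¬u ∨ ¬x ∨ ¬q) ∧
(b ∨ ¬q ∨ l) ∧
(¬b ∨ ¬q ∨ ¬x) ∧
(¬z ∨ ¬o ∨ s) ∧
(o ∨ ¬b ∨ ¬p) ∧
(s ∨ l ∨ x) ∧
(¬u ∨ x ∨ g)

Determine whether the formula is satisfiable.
No

No, the formula is not satisfiable.

No assignment of truth values to the variables can make all 72 clauses true simultaneously.

The formula is UNSAT (unsatisfiable).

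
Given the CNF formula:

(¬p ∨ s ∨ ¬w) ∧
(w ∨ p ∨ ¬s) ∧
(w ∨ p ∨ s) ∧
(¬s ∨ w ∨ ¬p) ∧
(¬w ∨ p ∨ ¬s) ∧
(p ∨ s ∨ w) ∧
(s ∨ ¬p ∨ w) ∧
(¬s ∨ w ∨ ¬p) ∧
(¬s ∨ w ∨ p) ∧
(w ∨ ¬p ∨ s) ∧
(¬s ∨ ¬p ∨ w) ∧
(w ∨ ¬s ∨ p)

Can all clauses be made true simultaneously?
Yes

Yes, the formula is satisfiable.

One satisfying assignment is: p=False, w=True, s=False

Verification: With this assignment, all 12 clauses evaluate to true.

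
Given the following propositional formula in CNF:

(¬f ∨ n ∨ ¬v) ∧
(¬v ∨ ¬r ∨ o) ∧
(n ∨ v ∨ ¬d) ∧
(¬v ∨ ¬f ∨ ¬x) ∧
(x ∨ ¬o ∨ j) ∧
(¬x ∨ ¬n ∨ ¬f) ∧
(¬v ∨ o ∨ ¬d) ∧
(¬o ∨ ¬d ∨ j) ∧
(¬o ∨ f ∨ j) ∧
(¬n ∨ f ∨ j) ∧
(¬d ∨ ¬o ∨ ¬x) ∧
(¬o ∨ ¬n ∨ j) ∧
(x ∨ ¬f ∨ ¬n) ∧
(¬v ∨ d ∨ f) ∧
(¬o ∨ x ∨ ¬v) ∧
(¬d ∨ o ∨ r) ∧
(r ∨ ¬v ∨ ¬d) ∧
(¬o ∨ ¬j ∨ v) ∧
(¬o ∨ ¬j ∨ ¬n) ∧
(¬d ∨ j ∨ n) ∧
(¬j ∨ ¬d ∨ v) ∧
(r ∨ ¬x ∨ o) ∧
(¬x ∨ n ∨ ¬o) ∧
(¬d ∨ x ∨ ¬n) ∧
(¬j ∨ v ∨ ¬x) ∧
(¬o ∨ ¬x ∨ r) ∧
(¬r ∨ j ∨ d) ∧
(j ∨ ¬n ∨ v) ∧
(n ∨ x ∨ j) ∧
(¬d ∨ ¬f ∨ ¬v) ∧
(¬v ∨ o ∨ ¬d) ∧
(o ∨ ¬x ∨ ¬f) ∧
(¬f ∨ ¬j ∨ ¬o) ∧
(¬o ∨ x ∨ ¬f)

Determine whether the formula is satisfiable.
Yes

Yes, the formula is satisfiable.

One satisfying assignment is: f=False, o=False, v=False, n=False, d=False, j=True, r=False, x=False

Verification: With this assignment, all 34 clauses evaluate to true.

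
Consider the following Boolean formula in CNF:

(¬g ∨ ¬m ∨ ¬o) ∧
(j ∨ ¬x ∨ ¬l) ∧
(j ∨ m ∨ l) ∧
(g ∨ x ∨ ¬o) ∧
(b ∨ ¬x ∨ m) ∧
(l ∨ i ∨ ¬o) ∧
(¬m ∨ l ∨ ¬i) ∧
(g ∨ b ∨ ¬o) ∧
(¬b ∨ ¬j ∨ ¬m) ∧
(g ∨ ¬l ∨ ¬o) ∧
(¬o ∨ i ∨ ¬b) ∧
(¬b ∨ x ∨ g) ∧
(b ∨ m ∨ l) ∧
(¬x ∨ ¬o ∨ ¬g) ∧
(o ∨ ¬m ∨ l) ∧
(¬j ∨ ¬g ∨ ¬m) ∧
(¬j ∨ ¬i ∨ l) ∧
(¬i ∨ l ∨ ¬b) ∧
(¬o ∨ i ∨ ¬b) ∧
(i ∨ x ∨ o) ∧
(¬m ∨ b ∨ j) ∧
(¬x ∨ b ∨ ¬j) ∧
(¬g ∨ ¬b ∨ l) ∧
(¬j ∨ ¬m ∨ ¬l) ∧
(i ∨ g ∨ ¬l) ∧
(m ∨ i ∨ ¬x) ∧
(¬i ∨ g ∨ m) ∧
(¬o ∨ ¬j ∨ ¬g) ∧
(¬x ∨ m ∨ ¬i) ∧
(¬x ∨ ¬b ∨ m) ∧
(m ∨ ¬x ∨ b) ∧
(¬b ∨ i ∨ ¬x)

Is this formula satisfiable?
Yes

Yes, the formula is satisfiable.

One satisfying assignment is: o=True, j=False, x=False, b=False, m=False, g=True, l=True, i=False

Verification: With this assignment, all 32 clauses evaluate to true.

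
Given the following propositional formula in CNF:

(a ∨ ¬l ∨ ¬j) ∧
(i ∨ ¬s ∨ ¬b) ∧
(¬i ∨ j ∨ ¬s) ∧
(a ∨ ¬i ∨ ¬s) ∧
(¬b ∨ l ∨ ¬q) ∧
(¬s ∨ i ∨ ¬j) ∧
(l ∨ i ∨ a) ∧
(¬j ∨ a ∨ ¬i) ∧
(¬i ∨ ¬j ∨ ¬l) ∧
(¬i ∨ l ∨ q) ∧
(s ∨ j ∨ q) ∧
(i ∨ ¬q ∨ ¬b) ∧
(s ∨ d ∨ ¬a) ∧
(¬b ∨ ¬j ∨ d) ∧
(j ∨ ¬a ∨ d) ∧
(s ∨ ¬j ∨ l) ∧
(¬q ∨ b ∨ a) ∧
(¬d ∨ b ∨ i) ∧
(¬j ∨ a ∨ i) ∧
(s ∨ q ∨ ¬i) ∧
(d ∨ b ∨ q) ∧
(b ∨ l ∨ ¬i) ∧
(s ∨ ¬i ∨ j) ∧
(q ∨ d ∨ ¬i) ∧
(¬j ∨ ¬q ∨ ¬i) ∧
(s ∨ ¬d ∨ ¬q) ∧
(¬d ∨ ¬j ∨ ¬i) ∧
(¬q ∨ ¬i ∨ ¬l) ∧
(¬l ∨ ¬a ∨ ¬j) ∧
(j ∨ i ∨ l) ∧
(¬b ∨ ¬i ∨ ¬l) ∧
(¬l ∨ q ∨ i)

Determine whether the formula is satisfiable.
No

No, the formula is not satisfiable.

No assignment of truth values to the variables can make all 32 clauses true simultaneously.

The formula is UNSAT (unsatisfiable).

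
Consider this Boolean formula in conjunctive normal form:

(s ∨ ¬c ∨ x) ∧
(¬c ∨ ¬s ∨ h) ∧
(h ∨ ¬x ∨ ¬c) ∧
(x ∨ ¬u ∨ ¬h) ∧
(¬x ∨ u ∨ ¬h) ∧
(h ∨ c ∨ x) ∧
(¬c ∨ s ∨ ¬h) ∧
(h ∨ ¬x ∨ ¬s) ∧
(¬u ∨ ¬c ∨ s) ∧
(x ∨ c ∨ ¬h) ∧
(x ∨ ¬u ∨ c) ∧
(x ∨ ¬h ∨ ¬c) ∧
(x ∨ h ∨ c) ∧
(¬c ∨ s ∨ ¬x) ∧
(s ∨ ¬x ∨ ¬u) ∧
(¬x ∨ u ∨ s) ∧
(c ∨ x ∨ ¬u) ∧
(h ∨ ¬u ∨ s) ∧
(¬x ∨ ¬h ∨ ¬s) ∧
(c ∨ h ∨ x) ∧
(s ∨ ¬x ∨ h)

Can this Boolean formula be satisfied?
No

No, the formula is not satisfiable.

No assignment of truth values to the variables can make all 21 clauses true simultaneously.

The formula is UNSAT (unsatisfiable).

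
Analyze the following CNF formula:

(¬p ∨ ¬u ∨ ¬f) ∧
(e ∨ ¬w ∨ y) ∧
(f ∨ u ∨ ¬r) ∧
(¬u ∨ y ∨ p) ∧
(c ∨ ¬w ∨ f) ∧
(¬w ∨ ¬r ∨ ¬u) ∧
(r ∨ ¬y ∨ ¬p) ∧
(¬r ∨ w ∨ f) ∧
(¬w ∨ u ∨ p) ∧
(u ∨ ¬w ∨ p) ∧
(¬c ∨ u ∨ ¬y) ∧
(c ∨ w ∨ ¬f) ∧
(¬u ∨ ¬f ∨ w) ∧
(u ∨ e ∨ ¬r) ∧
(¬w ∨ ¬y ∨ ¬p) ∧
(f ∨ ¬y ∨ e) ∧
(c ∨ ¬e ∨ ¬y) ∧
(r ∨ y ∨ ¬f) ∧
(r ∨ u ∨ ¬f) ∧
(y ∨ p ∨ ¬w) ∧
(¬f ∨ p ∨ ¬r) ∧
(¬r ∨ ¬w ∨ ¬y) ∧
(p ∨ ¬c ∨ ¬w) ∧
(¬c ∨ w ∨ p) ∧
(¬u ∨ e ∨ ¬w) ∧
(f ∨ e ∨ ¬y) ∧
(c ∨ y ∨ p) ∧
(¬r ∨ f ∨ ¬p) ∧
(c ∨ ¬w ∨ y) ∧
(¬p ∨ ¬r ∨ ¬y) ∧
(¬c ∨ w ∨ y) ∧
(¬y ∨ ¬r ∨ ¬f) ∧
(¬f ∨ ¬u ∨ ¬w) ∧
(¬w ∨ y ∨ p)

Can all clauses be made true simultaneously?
Yes

Yes, the formula is satisfiable.

One satisfying assignment is: y=False, u=False, w=False, c=False, f=False, p=True, e=False, r=False

Verification: With this assignment, all 34 clauses evaluate to true.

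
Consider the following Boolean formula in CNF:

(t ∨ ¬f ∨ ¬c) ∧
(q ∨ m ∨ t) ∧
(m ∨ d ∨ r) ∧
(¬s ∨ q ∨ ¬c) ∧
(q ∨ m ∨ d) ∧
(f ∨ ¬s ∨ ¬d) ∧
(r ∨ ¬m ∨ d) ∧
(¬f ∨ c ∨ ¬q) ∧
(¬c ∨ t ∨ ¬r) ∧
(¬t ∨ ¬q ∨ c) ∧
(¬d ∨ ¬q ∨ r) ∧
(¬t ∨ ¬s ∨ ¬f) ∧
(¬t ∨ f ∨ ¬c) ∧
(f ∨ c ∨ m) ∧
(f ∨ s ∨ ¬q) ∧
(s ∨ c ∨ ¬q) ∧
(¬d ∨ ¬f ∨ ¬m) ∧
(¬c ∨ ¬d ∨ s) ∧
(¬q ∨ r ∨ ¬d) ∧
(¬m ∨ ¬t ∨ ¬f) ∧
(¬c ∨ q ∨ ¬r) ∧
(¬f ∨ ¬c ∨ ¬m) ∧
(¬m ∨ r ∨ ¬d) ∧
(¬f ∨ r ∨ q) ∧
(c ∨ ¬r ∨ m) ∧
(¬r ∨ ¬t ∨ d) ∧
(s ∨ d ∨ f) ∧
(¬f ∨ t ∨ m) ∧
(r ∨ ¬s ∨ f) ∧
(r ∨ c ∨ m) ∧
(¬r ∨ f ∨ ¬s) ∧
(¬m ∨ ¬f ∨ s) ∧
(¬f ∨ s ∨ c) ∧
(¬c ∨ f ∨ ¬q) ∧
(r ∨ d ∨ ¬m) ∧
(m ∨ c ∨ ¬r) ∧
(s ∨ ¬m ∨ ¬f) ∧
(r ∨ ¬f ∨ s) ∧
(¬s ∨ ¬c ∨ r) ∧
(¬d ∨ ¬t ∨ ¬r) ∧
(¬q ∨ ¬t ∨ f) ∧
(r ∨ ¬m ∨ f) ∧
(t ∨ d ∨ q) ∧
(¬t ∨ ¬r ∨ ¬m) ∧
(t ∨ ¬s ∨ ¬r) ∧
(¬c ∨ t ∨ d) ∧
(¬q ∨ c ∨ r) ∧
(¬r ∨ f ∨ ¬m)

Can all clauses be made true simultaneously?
No

No, the formula is not satisfiable.

No assignment of truth values to the variables can make all 48 clauses true simultaneously.

The formula is UNSAT (unsatisfiable).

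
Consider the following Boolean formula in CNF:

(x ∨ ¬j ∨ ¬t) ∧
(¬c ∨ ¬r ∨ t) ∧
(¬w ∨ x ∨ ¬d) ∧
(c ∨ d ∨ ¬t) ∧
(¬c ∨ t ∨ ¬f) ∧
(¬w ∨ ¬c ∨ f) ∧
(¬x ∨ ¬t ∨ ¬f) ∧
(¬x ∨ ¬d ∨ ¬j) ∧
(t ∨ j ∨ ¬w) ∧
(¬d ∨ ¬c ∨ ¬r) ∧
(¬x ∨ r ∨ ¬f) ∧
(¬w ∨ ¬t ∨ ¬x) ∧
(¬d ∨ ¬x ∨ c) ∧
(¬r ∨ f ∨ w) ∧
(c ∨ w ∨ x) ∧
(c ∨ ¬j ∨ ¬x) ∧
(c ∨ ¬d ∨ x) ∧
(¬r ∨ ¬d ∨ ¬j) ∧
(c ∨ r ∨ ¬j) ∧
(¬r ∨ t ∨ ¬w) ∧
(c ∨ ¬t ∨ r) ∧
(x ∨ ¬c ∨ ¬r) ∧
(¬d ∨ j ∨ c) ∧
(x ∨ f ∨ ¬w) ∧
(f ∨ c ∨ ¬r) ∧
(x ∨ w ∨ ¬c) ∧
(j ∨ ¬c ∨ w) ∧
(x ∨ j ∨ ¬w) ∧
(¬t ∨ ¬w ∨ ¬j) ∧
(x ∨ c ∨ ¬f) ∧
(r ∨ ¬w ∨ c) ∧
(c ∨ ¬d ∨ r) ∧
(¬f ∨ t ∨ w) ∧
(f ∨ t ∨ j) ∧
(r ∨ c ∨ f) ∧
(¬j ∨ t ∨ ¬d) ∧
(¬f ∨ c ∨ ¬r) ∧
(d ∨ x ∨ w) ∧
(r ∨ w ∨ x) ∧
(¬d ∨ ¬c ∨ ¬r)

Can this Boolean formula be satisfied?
Yes

Yes, the formula is satisfiable.

One satisfying assignment is: c=True, d=False, x=True, w=False, j=True, r=False, f=False, t=False

Verification: With this assignment, all 40 clauses evaluate to true.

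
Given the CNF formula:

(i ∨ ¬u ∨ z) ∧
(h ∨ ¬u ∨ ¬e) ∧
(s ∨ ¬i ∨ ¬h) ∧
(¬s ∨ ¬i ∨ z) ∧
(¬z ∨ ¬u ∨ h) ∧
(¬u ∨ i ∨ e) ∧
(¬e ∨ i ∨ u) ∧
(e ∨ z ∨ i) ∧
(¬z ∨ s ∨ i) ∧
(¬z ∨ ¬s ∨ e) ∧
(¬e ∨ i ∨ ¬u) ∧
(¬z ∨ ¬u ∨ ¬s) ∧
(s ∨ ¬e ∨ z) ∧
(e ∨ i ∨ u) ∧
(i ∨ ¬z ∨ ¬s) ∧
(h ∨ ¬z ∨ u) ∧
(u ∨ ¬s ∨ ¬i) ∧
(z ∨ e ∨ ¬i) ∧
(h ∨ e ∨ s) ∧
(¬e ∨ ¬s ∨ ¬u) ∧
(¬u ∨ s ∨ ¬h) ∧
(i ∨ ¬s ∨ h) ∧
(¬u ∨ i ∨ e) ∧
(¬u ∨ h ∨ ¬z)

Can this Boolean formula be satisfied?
No

No, the formula is not satisfiable.

No assignment of truth values to the variables can make all 24 clauses true simultaneously.

The formula is UNSAT (unsatisfiable).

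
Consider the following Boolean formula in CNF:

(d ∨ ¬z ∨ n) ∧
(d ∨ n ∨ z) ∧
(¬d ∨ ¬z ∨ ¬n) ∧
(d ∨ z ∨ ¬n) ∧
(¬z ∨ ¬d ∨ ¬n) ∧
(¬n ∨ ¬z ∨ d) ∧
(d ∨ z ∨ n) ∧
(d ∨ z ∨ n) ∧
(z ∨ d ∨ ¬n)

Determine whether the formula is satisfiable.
Yes

Yes, the formula is satisfiable.

One satisfying assignment is: z=False, n=True, d=True

Verification: With this assignment, all 9 clauses evaluate to true.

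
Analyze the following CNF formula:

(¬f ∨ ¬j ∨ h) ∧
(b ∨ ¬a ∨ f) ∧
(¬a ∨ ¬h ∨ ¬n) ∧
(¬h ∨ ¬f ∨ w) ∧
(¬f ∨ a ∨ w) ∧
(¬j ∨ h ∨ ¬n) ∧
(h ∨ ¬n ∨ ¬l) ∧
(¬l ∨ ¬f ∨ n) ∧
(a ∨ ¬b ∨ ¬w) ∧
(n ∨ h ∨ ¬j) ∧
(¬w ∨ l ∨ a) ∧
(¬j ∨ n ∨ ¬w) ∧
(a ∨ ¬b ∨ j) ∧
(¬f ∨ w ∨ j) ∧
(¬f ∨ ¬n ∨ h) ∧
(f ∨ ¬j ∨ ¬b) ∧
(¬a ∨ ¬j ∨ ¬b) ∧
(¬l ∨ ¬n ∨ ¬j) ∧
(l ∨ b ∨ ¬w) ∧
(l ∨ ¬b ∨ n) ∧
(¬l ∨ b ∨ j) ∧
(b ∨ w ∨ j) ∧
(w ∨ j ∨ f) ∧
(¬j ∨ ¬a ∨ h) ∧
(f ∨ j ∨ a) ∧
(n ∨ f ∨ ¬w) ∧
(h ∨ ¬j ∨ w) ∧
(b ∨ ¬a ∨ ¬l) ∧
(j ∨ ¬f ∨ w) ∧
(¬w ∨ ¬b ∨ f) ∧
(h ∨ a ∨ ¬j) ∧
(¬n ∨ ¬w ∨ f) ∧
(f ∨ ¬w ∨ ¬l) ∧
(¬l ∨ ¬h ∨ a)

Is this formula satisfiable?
Yes

Yes, the formula is satisfiable.

One satisfying assignment is: b=False, f=False, n=False, l=False, a=False, w=False, h=True, j=True

Verification: With this assignment, all 34 clauses evaluate to true.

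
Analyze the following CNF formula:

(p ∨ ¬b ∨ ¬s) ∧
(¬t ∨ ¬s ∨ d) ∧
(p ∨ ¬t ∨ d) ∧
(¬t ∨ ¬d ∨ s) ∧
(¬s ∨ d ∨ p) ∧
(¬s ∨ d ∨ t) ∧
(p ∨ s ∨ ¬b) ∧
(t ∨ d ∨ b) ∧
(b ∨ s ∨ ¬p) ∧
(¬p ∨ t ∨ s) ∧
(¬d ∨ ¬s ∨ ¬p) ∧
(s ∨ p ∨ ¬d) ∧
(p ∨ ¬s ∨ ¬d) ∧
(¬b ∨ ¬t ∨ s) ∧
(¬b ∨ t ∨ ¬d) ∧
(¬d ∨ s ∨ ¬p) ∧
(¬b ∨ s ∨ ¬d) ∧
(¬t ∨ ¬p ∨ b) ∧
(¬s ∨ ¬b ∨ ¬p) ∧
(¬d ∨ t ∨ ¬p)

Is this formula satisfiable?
No

No, the formula is not satisfiable.

No assignment of truth values to the variables can make all 20 clauses true simultaneously.

The formula is UNSAT (unsatisfiable).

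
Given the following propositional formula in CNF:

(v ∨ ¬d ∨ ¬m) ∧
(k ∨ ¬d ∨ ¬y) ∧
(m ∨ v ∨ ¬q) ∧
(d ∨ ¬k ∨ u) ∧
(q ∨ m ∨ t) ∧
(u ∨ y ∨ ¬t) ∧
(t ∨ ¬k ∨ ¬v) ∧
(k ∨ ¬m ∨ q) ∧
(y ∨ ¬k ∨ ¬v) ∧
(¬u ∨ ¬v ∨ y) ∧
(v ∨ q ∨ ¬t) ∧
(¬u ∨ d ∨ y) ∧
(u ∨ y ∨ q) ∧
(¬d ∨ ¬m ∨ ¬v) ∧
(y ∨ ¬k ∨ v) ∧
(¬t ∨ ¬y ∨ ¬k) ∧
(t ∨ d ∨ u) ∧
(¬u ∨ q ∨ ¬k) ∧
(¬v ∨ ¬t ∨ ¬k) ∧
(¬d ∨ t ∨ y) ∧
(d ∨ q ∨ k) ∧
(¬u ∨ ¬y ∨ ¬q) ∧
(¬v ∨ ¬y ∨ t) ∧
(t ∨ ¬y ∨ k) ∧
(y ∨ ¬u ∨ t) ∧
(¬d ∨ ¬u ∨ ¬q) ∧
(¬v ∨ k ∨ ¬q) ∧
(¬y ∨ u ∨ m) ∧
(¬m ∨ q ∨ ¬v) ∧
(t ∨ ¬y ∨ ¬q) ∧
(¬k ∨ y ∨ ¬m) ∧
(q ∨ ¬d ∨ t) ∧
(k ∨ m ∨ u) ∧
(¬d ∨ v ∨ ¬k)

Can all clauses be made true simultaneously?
Yes

Yes, the formula is satisfiable.

One satisfying assignment is: k=False, u=False, d=False, v=False, q=True, y=True, t=True, m=True

Verification: With this assignment, all 34 clauses evaluate to true.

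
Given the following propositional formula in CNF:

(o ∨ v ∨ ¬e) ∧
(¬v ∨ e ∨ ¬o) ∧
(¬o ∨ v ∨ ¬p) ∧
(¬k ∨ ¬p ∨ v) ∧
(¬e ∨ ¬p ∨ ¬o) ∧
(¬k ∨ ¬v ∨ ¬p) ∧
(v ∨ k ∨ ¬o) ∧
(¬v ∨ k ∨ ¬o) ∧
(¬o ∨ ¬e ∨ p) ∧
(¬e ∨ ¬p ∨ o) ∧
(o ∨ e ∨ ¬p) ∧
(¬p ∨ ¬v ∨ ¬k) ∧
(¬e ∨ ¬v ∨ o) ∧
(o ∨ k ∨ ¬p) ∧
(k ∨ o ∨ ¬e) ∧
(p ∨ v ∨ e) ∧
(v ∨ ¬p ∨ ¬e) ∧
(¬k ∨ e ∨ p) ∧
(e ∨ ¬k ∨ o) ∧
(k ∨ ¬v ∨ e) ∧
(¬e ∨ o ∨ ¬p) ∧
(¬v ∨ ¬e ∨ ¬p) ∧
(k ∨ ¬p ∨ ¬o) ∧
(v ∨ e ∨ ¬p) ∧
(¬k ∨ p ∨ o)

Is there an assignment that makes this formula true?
No

No, the formula is not satisfiable.

No assignment of truth values to the variables can make all 25 clauses true simultaneously.

The formula is UNSAT (unsatisfiable).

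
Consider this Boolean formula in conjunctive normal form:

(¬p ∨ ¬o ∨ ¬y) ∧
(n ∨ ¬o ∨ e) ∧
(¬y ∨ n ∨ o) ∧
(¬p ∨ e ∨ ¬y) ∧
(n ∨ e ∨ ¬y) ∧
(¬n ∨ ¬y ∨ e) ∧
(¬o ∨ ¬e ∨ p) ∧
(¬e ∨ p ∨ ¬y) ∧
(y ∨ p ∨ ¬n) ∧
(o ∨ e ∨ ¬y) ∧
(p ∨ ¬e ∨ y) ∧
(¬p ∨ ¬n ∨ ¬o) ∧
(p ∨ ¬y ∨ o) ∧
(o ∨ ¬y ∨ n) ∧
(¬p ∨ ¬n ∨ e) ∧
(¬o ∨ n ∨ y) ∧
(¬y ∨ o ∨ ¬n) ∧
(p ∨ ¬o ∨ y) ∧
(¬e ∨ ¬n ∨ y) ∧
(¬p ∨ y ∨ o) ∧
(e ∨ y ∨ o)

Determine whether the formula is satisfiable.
No

No, the formula is not satisfiable.

No assignment of truth values to the variables can make all 21 clauses true simultaneously.

The formula is UNSAT (unsatisfiable).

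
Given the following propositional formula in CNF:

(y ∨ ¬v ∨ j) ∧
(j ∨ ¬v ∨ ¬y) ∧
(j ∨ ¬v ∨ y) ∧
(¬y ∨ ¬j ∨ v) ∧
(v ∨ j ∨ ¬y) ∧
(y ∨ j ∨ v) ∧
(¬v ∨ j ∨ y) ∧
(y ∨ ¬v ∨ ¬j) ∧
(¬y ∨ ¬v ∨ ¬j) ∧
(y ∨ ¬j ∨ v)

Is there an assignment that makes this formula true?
No

No, the formula is not satisfiable.

No assignment of truth values to the variables can make all 10 clauses true simultaneously.

The formula is UNSAT (unsatisfiable).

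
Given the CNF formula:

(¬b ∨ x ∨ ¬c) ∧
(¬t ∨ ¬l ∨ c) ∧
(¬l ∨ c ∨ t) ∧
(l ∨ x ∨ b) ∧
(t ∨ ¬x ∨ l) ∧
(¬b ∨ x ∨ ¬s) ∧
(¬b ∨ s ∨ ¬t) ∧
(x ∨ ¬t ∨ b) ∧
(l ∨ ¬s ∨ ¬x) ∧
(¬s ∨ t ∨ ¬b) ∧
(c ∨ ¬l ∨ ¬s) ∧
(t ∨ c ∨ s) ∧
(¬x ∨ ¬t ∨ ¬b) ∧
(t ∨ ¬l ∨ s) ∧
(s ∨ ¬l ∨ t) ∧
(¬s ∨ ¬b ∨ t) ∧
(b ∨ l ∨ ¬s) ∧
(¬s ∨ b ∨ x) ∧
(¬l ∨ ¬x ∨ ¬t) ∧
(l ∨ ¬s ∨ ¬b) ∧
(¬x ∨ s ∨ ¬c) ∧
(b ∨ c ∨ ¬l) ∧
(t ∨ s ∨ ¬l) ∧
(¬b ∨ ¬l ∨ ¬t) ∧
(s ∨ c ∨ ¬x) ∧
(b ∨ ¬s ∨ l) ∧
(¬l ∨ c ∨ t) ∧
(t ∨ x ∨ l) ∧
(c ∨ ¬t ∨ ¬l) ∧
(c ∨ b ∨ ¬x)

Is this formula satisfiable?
Yes

Yes, the formula is satisfiable.

One satisfying assignment is: s=True, x=True, l=True, t=False, c=True, b=False

Verification: With this assignment, all 30 clauses evaluate to true.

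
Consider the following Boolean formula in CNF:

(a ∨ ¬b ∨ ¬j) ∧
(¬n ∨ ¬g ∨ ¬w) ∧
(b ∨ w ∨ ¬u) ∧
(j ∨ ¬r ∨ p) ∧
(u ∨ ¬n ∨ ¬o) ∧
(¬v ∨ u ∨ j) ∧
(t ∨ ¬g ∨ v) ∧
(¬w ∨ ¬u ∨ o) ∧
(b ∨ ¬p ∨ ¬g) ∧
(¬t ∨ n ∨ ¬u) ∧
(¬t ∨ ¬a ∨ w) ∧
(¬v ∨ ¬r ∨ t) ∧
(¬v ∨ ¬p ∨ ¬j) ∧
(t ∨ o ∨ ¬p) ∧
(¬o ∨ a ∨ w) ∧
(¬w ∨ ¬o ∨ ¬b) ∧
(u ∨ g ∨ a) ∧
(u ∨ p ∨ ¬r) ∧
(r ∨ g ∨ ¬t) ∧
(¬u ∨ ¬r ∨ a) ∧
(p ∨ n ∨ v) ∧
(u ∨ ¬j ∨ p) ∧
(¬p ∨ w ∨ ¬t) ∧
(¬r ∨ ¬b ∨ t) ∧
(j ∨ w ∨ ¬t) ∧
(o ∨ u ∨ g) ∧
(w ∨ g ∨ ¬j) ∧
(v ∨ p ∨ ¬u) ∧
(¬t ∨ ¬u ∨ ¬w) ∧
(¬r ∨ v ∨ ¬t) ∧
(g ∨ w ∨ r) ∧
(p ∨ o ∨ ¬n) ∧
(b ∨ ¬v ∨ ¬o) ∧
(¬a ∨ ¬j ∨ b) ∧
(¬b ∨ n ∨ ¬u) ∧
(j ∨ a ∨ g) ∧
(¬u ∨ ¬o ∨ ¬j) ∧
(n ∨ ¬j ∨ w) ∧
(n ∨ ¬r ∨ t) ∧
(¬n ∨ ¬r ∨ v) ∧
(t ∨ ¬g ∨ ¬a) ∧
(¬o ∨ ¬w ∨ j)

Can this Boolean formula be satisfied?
Yes

Yes, the formula is satisfiable.

One satisfying assignment is: w=True, g=True, j=False, o=False, a=False, r=False, t=True, b=True, n=False, u=False, v=False, p=True

Verification: With this assignment, all 42 clauses evaluate to true.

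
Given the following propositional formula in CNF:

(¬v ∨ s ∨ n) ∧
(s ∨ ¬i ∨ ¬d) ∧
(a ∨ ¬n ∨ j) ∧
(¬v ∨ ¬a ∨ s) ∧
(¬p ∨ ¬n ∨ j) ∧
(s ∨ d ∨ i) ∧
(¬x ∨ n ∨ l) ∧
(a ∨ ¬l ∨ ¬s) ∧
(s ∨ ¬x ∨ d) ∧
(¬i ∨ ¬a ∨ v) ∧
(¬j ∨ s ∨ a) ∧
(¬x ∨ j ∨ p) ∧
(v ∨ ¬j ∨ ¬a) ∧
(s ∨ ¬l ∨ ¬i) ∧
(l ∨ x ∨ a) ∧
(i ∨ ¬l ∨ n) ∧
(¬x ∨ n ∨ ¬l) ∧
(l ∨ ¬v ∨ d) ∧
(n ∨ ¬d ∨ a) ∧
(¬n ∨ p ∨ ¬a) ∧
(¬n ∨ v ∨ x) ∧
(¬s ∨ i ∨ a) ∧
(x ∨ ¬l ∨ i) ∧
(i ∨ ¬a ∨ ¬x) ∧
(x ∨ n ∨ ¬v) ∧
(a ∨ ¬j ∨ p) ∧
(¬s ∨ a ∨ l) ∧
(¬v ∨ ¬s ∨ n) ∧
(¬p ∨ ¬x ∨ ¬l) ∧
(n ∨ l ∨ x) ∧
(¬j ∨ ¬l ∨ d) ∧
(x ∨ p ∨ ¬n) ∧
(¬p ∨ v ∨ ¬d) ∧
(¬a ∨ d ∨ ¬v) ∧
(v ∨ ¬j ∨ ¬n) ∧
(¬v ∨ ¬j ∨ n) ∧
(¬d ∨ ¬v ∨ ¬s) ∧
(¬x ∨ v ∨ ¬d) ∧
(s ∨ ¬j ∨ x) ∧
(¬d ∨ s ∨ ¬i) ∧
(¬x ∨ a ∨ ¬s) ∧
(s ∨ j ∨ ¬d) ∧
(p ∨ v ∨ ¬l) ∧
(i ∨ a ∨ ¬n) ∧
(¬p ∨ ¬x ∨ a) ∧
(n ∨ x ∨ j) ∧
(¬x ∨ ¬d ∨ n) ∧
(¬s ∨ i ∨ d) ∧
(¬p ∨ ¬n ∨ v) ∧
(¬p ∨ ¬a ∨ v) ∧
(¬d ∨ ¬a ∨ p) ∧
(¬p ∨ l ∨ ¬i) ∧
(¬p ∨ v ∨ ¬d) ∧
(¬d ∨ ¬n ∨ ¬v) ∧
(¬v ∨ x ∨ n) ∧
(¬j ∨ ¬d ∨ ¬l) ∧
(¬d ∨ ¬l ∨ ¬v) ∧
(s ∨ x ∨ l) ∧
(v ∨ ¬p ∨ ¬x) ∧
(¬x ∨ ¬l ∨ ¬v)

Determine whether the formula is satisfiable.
No

No, the formula is not satisfiable.

No assignment of truth values to the variables can make all 60 clauses true simultaneously.

The formula is UNSAT (unsatisfiable).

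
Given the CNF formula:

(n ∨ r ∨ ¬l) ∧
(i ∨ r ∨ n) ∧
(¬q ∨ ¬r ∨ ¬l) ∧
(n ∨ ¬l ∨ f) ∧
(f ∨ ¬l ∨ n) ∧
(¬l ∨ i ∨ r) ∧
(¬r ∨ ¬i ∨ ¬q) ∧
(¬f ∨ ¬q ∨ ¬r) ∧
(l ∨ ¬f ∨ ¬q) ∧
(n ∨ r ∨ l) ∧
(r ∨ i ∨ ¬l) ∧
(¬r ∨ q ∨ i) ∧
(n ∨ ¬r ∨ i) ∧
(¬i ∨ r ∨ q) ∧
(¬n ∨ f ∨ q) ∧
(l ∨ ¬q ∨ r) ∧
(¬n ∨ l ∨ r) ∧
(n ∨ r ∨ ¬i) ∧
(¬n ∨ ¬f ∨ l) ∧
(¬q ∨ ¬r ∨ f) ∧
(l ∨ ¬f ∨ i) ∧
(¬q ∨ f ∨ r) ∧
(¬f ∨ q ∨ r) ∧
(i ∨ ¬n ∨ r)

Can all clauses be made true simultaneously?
Yes

Yes, the formula is satisfiable.

One satisfying assignment is: r=True, f=False, l=False, n=False, i=True, q=False

Verification: With this assignment, all 24 clauses evaluate to true.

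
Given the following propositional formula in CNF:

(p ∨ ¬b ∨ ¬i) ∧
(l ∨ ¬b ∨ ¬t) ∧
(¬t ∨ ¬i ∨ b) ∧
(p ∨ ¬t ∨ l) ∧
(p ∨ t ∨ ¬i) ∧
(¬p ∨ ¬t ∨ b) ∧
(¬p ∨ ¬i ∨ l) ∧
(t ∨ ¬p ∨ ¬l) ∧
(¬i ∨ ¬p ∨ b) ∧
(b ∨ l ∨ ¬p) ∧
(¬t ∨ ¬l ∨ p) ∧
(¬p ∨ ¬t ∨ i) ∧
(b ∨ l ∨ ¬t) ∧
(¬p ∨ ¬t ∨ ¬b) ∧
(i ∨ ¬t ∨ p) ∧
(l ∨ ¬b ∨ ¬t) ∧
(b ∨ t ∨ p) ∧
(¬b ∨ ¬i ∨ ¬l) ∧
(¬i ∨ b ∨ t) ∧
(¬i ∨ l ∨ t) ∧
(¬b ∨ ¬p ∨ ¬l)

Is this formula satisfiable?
Yes

Yes, the formula is satisfiable.

One satisfying assignment is: i=False, l=False, b=True, t=False, p=False

Verification: With this assignment, all 21 clauses evaluate to true.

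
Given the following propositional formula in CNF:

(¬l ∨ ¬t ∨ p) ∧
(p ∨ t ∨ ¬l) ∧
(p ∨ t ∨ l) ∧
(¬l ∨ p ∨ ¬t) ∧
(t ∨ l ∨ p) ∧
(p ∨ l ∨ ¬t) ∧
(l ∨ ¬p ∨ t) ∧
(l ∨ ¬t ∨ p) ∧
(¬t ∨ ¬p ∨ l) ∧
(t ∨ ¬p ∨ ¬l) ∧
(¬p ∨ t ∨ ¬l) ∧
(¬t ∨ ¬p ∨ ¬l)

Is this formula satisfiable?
No

No, the formula is not satisfiable.

No assignment of truth values to the variables can make all 12 clauses true simultaneously.

The formula is UNSAT (unsatisfiable).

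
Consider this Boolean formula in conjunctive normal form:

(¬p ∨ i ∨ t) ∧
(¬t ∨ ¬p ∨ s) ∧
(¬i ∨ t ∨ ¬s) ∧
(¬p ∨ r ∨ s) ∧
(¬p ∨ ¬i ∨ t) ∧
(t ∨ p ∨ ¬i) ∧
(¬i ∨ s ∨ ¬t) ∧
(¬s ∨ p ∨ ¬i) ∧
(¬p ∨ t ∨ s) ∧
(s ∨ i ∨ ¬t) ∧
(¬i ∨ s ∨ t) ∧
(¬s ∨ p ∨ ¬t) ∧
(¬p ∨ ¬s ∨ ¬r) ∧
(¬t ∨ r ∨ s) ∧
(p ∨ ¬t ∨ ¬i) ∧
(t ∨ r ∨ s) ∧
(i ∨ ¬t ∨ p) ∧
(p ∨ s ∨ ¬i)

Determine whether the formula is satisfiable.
Yes

Yes, the formula is satisfiable.

One satisfying assignment is: t=False, r=False, i=False, s=True, p=False

Verification: With this assignment, all 18 clauses evaluate to true.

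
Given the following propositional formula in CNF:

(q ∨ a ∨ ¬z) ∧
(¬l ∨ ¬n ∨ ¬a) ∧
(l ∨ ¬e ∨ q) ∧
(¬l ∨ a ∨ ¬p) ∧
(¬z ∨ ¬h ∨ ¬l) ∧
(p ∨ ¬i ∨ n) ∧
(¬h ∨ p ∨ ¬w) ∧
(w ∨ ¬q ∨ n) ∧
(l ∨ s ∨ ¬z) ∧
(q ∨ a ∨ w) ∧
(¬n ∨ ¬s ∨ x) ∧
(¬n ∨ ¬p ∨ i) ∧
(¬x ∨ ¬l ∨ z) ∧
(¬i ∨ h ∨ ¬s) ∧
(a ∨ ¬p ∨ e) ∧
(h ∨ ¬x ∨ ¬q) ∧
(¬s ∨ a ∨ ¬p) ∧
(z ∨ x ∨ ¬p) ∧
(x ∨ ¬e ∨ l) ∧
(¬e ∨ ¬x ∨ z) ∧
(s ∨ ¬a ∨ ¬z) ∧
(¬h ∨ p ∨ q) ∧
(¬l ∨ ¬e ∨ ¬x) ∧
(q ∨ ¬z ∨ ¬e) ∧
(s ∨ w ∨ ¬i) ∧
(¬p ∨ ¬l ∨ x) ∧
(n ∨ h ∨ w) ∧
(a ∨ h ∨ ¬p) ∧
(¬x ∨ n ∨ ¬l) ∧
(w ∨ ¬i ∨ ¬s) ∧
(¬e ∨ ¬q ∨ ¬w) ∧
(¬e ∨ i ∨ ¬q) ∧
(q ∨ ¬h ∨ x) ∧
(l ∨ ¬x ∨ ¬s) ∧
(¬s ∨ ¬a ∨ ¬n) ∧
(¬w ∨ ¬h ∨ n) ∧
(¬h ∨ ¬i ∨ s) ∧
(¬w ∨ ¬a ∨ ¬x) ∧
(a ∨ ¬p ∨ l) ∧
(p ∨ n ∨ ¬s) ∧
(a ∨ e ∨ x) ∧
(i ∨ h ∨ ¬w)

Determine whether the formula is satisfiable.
Yes

Yes, the formula is satisfiable.

One satisfying assignment is: i=False, p=False, x=False, e=False, z=False, a=True, q=False, h=False, n=True, w=False, s=False, l=False

Verification: With this assignment, all 42 clauses evaluate to true.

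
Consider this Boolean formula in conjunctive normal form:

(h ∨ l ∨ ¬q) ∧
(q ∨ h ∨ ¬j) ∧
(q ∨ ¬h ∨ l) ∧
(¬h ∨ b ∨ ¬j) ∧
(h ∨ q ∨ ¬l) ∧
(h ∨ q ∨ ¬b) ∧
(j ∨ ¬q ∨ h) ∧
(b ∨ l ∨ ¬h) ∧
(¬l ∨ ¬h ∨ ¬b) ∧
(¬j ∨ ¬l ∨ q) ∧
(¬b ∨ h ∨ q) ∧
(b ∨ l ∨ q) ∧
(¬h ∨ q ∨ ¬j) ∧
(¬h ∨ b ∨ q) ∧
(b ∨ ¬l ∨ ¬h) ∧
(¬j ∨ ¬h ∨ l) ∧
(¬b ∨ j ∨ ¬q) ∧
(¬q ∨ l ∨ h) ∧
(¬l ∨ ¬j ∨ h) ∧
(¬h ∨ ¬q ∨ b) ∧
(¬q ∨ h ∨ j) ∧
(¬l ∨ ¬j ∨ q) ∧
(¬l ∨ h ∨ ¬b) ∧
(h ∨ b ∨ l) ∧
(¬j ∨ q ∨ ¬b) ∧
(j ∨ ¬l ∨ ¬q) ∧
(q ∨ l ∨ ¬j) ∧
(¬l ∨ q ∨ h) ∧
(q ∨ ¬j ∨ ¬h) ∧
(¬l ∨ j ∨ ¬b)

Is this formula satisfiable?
No

No, the formula is not satisfiable.

No assignment of truth values to the variables can make all 30 clauses true simultaneously.

The formula is UNSAT (unsatisfiable).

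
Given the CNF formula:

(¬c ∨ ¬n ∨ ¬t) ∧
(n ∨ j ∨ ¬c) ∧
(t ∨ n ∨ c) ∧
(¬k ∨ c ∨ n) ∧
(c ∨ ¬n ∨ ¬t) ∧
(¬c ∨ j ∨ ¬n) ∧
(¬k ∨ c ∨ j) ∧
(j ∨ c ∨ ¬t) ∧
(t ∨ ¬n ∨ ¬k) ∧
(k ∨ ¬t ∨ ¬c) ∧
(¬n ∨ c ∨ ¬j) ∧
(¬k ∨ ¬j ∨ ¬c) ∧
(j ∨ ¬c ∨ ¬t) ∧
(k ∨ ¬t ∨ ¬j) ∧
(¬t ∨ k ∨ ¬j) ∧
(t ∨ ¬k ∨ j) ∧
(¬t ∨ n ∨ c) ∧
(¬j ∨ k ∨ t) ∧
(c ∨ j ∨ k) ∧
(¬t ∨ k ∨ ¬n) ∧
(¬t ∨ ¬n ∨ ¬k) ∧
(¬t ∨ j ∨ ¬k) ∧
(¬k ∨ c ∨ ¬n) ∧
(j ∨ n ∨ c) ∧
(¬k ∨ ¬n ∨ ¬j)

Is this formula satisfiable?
No

No, the formula is not satisfiable.

No assignment of truth values to the variables can make all 25 clauses true simultaneously.

The formula is UNSAT (unsatisfiable).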